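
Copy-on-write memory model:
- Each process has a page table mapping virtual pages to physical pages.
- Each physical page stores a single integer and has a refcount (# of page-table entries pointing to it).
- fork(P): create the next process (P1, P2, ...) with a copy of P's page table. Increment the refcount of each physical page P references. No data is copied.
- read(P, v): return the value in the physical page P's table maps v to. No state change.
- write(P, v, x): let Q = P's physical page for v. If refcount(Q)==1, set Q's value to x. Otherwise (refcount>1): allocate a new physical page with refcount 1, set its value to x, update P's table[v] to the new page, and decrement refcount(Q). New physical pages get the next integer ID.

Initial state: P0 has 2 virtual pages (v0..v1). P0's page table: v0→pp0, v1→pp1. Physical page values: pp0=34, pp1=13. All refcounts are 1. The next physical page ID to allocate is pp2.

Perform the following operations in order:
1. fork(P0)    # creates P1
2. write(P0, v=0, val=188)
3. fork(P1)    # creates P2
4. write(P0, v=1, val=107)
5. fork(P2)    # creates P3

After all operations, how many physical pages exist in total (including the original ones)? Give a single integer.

Answer: 4

Derivation:
Op 1: fork(P0) -> P1. 2 ppages; refcounts: pp0:2 pp1:2
Op 2: write(P0, v0, 188). refcount(pp0)=2>1 -> COPY to pp2. 3 ppages; refcounts: pp0:1 pp1:2 pp2:1
Op 3: fork(P1) -> P2. 3 ppages; refcounts: pp0:2 pp1:3 pp2:1
Op 4: write(P0, v1, 107). refcount(pp1)=3>1 -> COPY to pp3. 4 ppages; refcounts: pp0:2 pp1:2 pp2:1 pp3:1
Op 5: fork(P2) -> P3. 4 ppages; refcounts: pp0:3 pp1:3 pp2:1 pp3:1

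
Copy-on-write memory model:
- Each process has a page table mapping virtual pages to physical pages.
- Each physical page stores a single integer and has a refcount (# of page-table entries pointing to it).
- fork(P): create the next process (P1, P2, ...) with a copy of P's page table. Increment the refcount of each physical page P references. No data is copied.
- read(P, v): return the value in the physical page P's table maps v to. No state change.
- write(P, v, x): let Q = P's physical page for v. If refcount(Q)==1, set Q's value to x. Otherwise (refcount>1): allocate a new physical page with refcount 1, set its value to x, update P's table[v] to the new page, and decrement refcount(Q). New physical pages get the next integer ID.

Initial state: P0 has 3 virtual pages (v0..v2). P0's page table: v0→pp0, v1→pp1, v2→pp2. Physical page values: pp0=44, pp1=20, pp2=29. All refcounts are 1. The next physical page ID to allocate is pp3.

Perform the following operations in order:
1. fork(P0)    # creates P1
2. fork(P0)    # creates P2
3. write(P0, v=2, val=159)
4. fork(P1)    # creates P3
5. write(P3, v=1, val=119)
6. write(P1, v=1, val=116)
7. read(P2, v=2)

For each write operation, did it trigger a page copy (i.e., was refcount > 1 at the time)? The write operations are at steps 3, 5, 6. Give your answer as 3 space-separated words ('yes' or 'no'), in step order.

Op 1: fork(P0) -> P1. 3 ppages; refcounts: pp0:2 pp1:2 pp2:2
Op 2: fork(P0) -> P2. 3 ppages; refcounts: pp0:3 pp1:3 pp2:3
Op 3: write(P0, v2, 159). refcount(pp2)=3>1 -> COPY to pp3. 4 ppages; refcounts: pp0:3 pp1:3 pp2:2 pp3:1
Op 4: fork(P1) -> P3. 4 ppages; refcounts: pp0:4 pp1:4 pp2:3 pp3:1
Op 5: write(P3, v1, 119). refcount(pp1)=4>1 -> COPY to pp4. 5 ppages; refcounts: pp0:4 pp1:3 pp2:3 pp3:1 pp4:1
Op 6: write(P1, v1, 116). refcount(pp1)=3>1 -> COPY to pp5. 6 ppages; refcounts: pp0:4 pp1:2 pp2:3 pp3:1 pp4:1 pp5:1
Op 7: read(P2, v2) -> 29. No state change.

yes yes yes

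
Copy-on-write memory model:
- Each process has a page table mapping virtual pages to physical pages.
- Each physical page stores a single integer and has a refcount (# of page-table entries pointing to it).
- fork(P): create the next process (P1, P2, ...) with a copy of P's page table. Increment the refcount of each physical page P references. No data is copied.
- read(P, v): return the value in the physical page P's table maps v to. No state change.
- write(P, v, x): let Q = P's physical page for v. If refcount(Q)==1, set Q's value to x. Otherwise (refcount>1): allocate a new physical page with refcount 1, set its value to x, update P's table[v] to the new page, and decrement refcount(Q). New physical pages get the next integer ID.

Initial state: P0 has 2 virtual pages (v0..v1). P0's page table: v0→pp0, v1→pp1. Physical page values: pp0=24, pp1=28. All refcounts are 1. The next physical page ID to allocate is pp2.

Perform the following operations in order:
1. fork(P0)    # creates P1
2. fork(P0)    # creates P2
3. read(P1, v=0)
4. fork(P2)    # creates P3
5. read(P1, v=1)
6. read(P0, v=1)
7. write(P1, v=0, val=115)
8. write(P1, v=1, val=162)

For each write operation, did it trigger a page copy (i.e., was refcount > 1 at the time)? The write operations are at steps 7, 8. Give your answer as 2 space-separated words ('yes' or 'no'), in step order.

Op 1: fork(P0) -> P1. 2 ppages; refcounts: pp0:2 pp1:2
Op 2: fork(P0) -> P2. 2 ppages; refcounts: pp0:3 pp1:3
Op 3: read(P1, v0) -> 24. No state change.
Op 4: fork(P2) -> P3. 2 ppages; refcounts: pp0:4 pp1:4
Op 5: read(P1, v1) -> 28. No state change.
Op 6: read(P0, v1) -> 28. No state change.
Op 7: write(P1, v0, 115). refcount(pp0)=4>1 -> COPY to pp2. 3 ppages; refcounts: pp0:3 pp1:4 pp2:1
Op 8: write(P1, v1, 162). refcount(pp1)=4>1 -> COPY to pp3. 4 ppages; refcounts: pp0:3 pp1:3 pp2:1 pp3:1

yes yes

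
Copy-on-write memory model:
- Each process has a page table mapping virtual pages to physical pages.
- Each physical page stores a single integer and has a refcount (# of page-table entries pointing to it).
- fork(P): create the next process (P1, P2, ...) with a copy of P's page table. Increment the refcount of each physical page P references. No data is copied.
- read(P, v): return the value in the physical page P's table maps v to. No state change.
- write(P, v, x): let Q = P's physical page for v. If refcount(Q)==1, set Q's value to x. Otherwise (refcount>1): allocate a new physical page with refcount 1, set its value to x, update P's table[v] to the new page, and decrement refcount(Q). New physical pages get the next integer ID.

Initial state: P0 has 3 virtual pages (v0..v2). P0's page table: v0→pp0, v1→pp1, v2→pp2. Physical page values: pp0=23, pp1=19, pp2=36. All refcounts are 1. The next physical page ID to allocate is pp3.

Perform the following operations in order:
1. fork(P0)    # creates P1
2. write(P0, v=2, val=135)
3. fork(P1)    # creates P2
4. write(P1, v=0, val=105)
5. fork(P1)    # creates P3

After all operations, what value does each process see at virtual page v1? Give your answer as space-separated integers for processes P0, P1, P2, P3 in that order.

Answer: 19 19 19 19

Derivation:
Op 1: fork(P0) -> P1. 3 ppages; refcounts: pp0:2 pp1:2 pp2:2
Op 2: write(P0, v2, 135). refcount(pp2)=2>1 -> COPY to pp3. 4 ppages; refcounts: pp0:2 pp1:2 pp2:1 pp3:1
Op 3: fork(P1) -> P2. 4 ppages; refcounts: pp0:3 pp1:3 pp2:2 pp3:1
Op 4: write(P1, v0, 105). refcount(pp0)=3>1 -> COPY to pp4. 5 ppages; refcounts: pp0:2 pp1:3 pp2:2 pp3:1 pp4:1
Op 5: fork(P1) -> P3. 5 ppages; refcounts: pp0:2 pp1:4 pp2:3 pp3:1 pp4:2
P0: v1 -> pp1 = 19
P1: v1 -> pp1 = 19
P2: v1 -> pp1 = 19
P3: v1 -> pp1 = 19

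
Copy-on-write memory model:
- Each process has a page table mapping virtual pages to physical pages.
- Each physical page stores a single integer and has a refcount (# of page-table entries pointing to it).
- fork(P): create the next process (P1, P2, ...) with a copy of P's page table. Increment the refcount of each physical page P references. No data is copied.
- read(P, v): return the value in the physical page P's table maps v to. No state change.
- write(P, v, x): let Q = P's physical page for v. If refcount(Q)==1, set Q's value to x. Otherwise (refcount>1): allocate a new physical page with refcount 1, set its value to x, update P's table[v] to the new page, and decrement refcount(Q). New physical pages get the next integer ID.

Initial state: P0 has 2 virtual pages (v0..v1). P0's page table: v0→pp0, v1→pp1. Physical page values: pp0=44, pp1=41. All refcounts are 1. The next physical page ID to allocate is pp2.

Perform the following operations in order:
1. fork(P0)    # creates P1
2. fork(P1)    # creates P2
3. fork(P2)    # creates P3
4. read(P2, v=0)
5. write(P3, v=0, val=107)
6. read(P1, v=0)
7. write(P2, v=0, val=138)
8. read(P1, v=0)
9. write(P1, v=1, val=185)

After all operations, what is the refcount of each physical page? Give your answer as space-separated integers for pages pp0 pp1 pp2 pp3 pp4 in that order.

Op 1: fork(P0) -> P1. 2 ppages; refcounts: pp0:2 pp1:2
Op 2: fork(P1) -> P2. 2 ppages; refcounts: pp0:3 pp1:3
Op 3: fork(P2) -> P3. 2 ppages; refcounts: pp0:4 pp1:4
Op 4: read(P2, v0) -> 44. No state change.
Op 5: write(P3, v0, 107). refcount(pp0)=4>1 -> COPY to pp2. 3 ppages; refcounts: pp0:3 pp1:4 pp2:1
Op 6: read(P1, v0) -> 44. No state change.
Op 7: write(P2, v0, 138). refcount(pp0)=3>1 -> COPY to pp3. 4 ppages; refcounts: pp0:2 pp1:4 pp2:1 pp3:1
Op 8: read(P1, v0) -> 44. No state change.
Op 9: write(P1, v1, 185). refcount(pp1)=4>1 -> COPY to pp4. 5 ppages; refcounts: pp0:2 pp1:3 pp2:1 pp3:1 pp4:1

Answer: 2 3 1 1 1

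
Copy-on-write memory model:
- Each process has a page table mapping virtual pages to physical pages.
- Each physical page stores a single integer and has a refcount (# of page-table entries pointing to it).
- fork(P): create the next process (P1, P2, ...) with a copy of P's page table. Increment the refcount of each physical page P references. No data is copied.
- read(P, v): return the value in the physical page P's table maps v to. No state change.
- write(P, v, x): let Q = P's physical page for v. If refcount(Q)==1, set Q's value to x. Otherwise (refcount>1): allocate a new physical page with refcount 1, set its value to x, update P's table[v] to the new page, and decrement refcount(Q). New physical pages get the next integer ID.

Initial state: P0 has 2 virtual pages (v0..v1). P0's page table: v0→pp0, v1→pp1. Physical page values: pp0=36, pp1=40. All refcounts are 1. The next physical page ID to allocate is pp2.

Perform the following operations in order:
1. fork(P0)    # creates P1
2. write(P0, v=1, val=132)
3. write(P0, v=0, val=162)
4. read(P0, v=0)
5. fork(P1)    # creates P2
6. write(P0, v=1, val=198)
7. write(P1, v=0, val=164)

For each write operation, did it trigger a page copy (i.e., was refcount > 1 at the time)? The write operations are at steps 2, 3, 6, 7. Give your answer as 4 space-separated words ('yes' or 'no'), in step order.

Op 1: fork(P0) -> P1. 2 ppages; refcounts: pp0:2 pp1:2
Op 2: write(P0, v1, 132). refcount(pp1)=2>1 -> COPY to pp2. 3 ppages; refcounts: pp0:2 pp1:1 pp2:1
Op 3: write(P0, v0, 162). refcount(pp0)=2>1 -> COPY to pp3. 4 ppages; refcounts: pp0:1 pp1:1 pp2:1 pp3:1
Op 4: read(P0, v0) -> 162. No state change.
Op 5: fork(P1) -> P2. 4 ppages; refcounts: pp0:2 pp1:2 pp2:1 pp3:1
Op 6: write(P0, v1, 198). refcount(pp2)=1 -> write in place. 4 ppages; refcounts: pp0:2 pp1:2 pp2:1 pp3:1
Op 7: write(P1, v0, 164). refcount(pp0)=2>1 -> COPY to pp4. 5 ppages; refcounts: pp0:1 pp1:2 pp2:1 pp3:1 pp4:1

yes yes no yes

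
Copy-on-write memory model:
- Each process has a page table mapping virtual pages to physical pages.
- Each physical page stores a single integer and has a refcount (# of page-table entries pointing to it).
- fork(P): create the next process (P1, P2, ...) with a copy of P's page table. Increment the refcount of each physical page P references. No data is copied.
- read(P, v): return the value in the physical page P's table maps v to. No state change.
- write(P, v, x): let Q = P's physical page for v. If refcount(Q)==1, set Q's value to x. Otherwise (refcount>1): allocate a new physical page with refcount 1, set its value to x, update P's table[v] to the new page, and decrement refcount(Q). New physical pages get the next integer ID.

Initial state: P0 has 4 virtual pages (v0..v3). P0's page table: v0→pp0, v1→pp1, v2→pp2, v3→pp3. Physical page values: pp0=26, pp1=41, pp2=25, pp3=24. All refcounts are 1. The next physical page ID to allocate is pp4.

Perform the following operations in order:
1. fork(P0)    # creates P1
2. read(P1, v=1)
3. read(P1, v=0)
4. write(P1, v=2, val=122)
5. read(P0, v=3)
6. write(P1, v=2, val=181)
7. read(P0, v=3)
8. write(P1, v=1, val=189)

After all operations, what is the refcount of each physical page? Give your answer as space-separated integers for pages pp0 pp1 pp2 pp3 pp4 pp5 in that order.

Answer: 2 1 1 2 1 1

Derivation:
Op 1: fork(P0) -> P1. 4 ppages; refcounts: pp0:2 pp1:2 pp2:2 pp3:2
Op 2: read(P1, v1) -> 41. No state change.
Op 3: read(P1, v0) -> 26. No state change.
Op 4: write(P1, v2, 122). refcount(pp2)=2>1 -> COPY to pp4. 5 ppages; refcounts: pp0:2 pp1:2 pp2:1 pp3:2 pp4:1
Op 5: read(P0, v3) -> 24. No state change.
Op 6: write(P1, v2, 181). refcount(pp4)=1 -> write in place. 5 ppages; refcounts: pp0:2 pp1:2 pp2:1 pp3:2 pp4:1
Op 7: read(P0, v3) -> 24. No state change.
Op 8: write(P1, v1, 189). refcount(pp1)=2>1 -> COPY to pp5. 6 ppages; refcounts: pp0:2 pp1:1 pp2:1 pp3:2 pp4:1 pp5:1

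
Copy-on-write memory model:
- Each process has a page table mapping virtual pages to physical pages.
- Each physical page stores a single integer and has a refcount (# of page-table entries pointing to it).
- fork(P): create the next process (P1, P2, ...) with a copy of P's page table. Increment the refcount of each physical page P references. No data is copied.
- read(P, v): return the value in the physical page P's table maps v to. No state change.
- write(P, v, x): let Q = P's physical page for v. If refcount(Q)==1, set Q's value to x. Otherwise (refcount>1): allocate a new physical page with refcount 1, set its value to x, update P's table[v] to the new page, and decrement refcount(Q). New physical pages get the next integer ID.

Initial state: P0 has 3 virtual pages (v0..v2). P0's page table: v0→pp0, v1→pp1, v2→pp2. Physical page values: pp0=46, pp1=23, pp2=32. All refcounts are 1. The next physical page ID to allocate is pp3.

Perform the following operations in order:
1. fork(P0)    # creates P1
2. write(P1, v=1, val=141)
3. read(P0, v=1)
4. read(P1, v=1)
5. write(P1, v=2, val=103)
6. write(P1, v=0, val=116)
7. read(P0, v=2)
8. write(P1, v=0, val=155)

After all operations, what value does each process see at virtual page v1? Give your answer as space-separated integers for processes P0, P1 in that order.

Answer: 23 141

Derivation:
Op 1: fork(P0) -> P1. 3 ppages; refcounts: pp0:2 pp1:2 pp2:2
Op 2: write(P1, v1, 141). refcount(pp1)=2>1 -> COPY to pp3. 4 ppages; refcounts: pp0:2 pp1:1 pp2:2 pp3:1
Op 3: read(P0, v1) -> 23. No state change.
Op 4: read(P1, v1) -> 141. No state change.
Op 5: write(P1, v2, 103). refcount(pp2)=2>1 -> COPY to pp4. 5 ppages; refcounts: pp0:2 pp1:1 pp2:1 pp3:1 pp4:1
Op 6: write(P1, v0, 116). refcount(pp0)=2>1 -> COPY to pp5. 6 ppages; refcounts: pp0:1 pp1:1 pp2:1 pp3:1 pp4:1 pp5:1
Op 7: read(P0, v2) -> 32. No state change.
Op 8: write(P1, v0, 155). refcount(pp5)=1 -> write in place. 6 ppages; refcounts: pp0:1 pp1:1 pp2:1 pp3:1 pp4:1 pp5:1
P0: v1 -> pp1 = 23
P1: v1 -> pp3 = 141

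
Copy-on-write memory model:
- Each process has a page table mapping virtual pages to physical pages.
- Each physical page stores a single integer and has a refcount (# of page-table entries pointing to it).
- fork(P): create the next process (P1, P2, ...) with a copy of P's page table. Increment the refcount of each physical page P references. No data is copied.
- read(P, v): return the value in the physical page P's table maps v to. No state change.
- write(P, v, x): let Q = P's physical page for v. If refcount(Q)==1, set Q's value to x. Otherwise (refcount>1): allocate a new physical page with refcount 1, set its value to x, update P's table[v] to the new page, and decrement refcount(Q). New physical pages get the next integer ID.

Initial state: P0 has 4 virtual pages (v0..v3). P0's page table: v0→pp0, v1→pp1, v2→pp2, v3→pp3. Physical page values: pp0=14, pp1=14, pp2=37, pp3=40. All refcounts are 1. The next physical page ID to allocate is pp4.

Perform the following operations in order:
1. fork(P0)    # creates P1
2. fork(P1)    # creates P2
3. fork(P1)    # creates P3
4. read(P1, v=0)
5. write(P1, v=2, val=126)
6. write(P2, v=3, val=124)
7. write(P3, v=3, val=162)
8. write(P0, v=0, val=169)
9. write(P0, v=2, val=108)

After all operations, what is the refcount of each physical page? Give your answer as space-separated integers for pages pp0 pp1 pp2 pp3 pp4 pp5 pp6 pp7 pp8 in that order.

Answer: 3 4 2 2 1 1 1 1 1

Derivation:
Op 1: fork(P0) -> P1. 4 ppages; refcounts: pp0:2 pp1:2 pp2:2 pp3:2
Op 2: fork(P1) -> P2. 4 ppages; refcounts: pp0:3 pp1:3 pp2:3 pp3:3
Op 3: fork(P1) -> P3. 4 ppages; refcounts: pp0:4 pp1:4 pp2:4 pp3:4
Op 4: read(P1, v0) -> 14. No state change.
Op 5: write(P1, v2, 126). refcount(pp2)=4>1 -> COPY to pp4. 5 ppages; refcounts: pp0:4 pp1:4 pp2:3 pp3:4 pp4:1
Op 6: write(P2, v3, 124). refcount(pp3)=4>1 -> COPY to pp5. 6 ppages; refcounts: pp0:4 pp1:4 pp2:3 pp3:3 pp4:1 pp5:1
Op 7: write(P3, v3, 162). refcount(pp3)=3>1 -> COPY to pp6. 7 ppages; refcounts: pp0:4 pp1:4 pp2:3 pp3:2 pp4:1 pp5:1 pp6:1
Op 8: write(P0, v0, 169). refcount(pp0)=4>1 -> COPY to pp7. 8 ppages; refcounts: pp0:3 pp1:4 pp2:3 pp3:2 pp4:1 pp5:1 pp6:1 pp7:1
Op 9: write(P0, v2, 108). refcount(pp2)=3>1 -> COPY to pp8. 9 ppages; refcounts: pp0:3 pp1:4 pp2:2 pp3:2 pp4:1 pp5:1 pp6:1 pp7:1 pp8:1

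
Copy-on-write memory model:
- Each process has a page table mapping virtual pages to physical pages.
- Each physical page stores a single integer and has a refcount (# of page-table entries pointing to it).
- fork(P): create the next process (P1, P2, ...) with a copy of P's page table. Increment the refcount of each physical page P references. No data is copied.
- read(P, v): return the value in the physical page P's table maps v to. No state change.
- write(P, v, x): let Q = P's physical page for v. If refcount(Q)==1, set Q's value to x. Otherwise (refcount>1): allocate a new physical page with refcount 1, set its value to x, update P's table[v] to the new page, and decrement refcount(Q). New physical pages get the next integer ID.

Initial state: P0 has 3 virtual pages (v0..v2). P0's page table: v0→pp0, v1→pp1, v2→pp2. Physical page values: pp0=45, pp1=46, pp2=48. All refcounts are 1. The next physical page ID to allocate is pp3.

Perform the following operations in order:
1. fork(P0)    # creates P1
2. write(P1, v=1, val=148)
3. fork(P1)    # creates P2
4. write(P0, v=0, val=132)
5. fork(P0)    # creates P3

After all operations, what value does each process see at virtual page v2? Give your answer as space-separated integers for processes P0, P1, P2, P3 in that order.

Answer: 48 48 48 48

Derivation:
Op 1: fork(P0) -> P1. 3 ppages; refcounts: pp0:2 pp1:2 pp2:2
Op 2: write(P1, v1, 148). refcount(pp1)=2>1 -> COPY to pp3. 4 ppages; refcounts: pp0:2 pp1:1 pp2:2 pp3:1
Op 3: fork(P1) -> P2. 4 ppages; refcounts: pp0:3 pp1:1 pp2:3 pp3:2
Op 4: write(P0, v0, 132). refcount(pp0)=3>1 -> COPY to pp4. 5 ppages; refcounts: pp0:2 pp1:1 pp2:3 pp3:2 pp4:1
Op 5: fork(P0) -> P3. 5 ppages; refcounts: pp0:2 pp1:2 pp2:4 pp3:2 pp4:2
P0: v2 -> pp2 = 48
P1: v2 -> pp2 = 48
P2: v2 -> pp2 = 48
P3: v2 -> pp2 = 48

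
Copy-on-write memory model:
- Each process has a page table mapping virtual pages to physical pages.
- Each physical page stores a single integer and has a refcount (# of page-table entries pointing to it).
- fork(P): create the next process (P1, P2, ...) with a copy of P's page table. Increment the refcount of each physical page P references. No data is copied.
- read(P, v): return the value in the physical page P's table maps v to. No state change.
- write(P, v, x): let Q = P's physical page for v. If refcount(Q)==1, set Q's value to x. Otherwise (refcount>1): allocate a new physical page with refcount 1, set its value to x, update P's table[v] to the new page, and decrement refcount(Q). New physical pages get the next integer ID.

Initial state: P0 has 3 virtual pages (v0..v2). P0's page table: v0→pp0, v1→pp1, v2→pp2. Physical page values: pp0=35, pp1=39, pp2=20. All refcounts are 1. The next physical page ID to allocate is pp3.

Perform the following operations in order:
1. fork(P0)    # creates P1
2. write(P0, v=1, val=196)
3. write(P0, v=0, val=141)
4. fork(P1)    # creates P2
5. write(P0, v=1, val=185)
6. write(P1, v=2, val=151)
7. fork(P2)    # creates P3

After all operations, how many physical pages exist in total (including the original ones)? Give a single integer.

Answer: 6

Derivation:
Op 1: fork(P0) -> P1. 3 ppages; refcounts: pp0:2 pp1:2 pp2:2
Op 2: write(P0, v1, 196). refcount(pp1)=2>1 -> COPY to pp3. 4 ppages; refcounts: pp0:2 pp1:1 pp2:2 pp3:1
Op 3: write(P0, v0, 141). refcount(pp0)=2>1 -> COPY to pp4. 5 ppages; refcounts: pp0:1 pp1:1 pp2:2 pp3:1 pp4:1
Op 4: fork(P1) -> P2. 5 ppages; refcounts: pp0:2 pp1:2 pp2:3 pp3:1 pp4:1
Op 5: write(P0, v1, 185). refcount(pp3)=1 -> write in place. 5 ppages; refcounts: pp0:2 pp1:2 pp2:3 pp3:1 pp4:1
Op 6: write(P1, v2, 151). refcount(pp2)=3>1 -> COPY to pp5. 6 ppages; refcounts: pp0:2 pp1:2 pp2:2 pp3:1 pp4:1 pp5:1
Op 7: fork(P2) -> P3. 6 ppages; refcounts: pp0:3 pp1:3 pp2:3 pp3:1 pp4:1 pp5:1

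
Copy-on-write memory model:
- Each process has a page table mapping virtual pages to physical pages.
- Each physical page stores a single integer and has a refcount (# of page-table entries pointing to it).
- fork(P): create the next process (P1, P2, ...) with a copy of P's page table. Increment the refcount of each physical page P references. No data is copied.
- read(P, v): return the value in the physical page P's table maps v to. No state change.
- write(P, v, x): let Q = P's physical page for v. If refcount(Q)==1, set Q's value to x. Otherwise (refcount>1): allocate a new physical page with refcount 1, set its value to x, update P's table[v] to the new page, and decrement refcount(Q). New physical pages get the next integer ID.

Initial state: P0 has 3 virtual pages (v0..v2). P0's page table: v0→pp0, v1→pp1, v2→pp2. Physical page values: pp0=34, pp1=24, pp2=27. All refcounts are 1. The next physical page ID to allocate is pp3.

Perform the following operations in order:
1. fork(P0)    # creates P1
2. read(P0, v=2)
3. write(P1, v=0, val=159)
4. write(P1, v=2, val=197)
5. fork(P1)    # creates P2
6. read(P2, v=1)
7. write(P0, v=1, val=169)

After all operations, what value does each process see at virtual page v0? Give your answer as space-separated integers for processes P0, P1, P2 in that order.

Op 1: fork(P0) -> P1. 3 ppages; refcounts: pp0:2 pp1:2 pp2:2
Op 2: read(P0, v2) -> 27. No state change.
Op 3: write(P1, v0, 159). refcount(pp0)=2>1 -> COPY to pp3. 4 ppages; refcounts: pp0:1 pp1:2 pp2:2 pp3:1
Op 4: write(P1, v2, 197). refcount(pp2)=2>1 -> COPY to pp4. 5 ppages; refcounts: pp0:1 pp1:2 pp2:1 pp3:1 pp4:1
Op 5: fork(P1) -> P2. 5 ppages; refcounts: pp0:1 pp1:3 pp2:1 pp3:2 pp4:2
Op 6: read(P2, v1) -> 24. No state change.
Op 7: write(P0, v1, 169). refcount(pp1)=3>1 -> COPY to pp5. 6 ppages; refcounts: pp0:1 pp1:2 pp2:1 pp3:2 pp4:2 pp5:1
P0: v0 -> pp0 = 34
P1: v0 -> pp3 = 159
P2: v0 -> pp3 = 159

Answer: 34 159 159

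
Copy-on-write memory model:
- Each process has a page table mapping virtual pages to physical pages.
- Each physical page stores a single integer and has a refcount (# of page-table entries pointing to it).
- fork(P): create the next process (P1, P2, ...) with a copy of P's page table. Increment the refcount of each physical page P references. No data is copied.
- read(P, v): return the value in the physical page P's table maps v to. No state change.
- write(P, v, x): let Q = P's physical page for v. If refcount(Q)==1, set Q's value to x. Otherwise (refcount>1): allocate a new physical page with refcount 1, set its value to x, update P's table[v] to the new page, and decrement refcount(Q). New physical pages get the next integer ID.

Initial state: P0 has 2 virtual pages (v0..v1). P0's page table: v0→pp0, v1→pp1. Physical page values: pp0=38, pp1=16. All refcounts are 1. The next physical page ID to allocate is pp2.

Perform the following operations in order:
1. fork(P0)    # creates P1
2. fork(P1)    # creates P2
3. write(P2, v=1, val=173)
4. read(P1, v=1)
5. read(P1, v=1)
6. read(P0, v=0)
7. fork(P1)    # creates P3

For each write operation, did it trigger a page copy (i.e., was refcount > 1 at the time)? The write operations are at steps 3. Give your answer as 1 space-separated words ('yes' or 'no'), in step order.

Op 1: fork(P0) -> P1. 2 ppages; refcounts: pp0:2 pp1:2
Op 2: fork(P1) -> P2. 2 ppages; refcounts: pp0:3 pp1:3
Op 3: write(P2, v1, 173). refcount(pp1)=3>1 -> COPY to pp2. 3 ppages; refcounts: pp0:3 pp1:2 pp2:1
Op 4: read(P1, v1) -> 16. No state change.
Op 5: read(P1, v1) -> 16. No state change.
Op 6: read(P0, v0) -> 38. No state change.
Op 7: fork(P1) -> P3. 3 ppages; refcounts: pp0:4 pp1:3 pp2:1

yes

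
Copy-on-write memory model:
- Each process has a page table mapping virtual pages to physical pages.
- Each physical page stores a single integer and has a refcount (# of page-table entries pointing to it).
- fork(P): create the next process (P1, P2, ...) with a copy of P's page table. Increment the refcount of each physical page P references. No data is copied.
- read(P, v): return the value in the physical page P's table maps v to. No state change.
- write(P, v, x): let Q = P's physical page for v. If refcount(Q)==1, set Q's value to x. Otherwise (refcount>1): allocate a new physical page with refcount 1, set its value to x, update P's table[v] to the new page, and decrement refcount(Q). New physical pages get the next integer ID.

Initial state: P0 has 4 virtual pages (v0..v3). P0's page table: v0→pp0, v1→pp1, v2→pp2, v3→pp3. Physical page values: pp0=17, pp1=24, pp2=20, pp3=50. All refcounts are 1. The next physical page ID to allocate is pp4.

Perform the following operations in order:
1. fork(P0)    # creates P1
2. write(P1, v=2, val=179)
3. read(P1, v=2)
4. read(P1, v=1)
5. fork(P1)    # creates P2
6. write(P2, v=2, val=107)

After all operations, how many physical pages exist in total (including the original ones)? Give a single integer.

Op 1: fork(P0) -> P1. 4 ppages; refcounts: pp0:2 pp1:2 pp2:2 pp3:2
Op 2: write(P1, v2, 179). refcount(pp2)=2>1 -> COPY to pp4. 5 ppages; refcounts: pp0:2 pp1:2 pp2:1 pp3:2 pp4:1
Op 3: read(P1, v2) -> 179. No state change.
Op 4: read(P1, v1) -> 24. No state change.
Op 5: fork(P1) -> P2. 5 ppages; refcounts: pp0:3 pp1:3 pp2:1 pp3:3 pp4:2
Op 6: write(P2, v2, 107). refcount(pp4)=2>1 -> COPY to pp5. 6 ppages; refcounts: pp0:3 pp1:3 pp2:1 pp3:3 pp4:1 pp5:1

Answer: 6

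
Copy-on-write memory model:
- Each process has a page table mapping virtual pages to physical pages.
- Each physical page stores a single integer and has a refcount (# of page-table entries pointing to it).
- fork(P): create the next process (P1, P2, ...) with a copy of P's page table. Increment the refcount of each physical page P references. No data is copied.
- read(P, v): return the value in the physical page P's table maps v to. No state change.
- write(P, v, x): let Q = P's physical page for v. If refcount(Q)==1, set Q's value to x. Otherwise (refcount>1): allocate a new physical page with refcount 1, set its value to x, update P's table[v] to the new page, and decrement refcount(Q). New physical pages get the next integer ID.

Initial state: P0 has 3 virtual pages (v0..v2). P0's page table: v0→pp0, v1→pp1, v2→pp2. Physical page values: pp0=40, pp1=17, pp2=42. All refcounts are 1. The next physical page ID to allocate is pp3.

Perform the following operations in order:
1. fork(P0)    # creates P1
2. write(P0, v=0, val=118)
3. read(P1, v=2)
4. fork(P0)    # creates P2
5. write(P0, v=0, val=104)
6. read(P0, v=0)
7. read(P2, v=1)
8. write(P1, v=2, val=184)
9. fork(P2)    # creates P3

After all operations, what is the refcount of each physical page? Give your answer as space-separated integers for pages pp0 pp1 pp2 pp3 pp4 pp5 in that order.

Answer: 1 4 3 2 1 1

Derivation:
Op 1: fork(P0) -> P1. 3 ppages; refcounts: pp0:2 pp1:2 pp2:2
Op 2: write(P0, v0, 118). refcount(pp0)=2>1 -> COPY to pp3. 4 ppages; refcounts: pp0:1 pp1:2 pp2:2 pp3:1
Op 3: read(P1, v2) -> 42. No state change.
Op 4: fork(P0) -> P2. 4 ppages; refcounts: pp0:1 pp1:3 pp2:3 pp3:2
Op 5: write(P0, v0, 104). refcount(pp3)=2>1 -> COPY to pp4. 5 ppages; refcounts: pp0:1 pp1:3 pp2:3 pp3:1 pp4:1
Op 6: read(P0, v0) -> 104. No state change.
Op 7: read(P2, v1) -> 17. No state change.
Op 8: write(P1, v2, 184). refcount(pp2)=3>1 -> COPY to pp5. 6 ppages; refcounts: pp0:1 pp1:3 pp2:2 pp3:1 pp4:1 pp5:1
Op 9: fork(P2) -> P3. 6 ppages; refcounts: pp0:1 pp1:4 pp2:3 pp3:2 pp4:1 pp5:1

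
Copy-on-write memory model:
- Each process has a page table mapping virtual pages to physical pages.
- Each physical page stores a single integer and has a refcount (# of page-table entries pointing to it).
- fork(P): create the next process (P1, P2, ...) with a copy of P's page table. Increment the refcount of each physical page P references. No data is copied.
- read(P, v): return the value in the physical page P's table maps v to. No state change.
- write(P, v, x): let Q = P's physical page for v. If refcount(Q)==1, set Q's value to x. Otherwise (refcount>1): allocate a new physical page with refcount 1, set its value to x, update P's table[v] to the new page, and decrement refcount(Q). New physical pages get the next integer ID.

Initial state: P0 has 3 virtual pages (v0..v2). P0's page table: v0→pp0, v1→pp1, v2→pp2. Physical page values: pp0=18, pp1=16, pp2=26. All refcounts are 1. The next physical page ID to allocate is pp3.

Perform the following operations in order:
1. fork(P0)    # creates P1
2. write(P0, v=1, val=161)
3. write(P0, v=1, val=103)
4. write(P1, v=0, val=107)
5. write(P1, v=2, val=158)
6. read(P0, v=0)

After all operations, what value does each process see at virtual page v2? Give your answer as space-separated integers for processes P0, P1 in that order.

Answer: 26 158

Derivation:
Op 1: fork(P0) -> P1. 3 ppages; refcounts: pp0:2 pp1:2 pp2:2
Op 2: write(P0, v1, 161). refcount(pp1)=2>1 -> COPY to pp3. 4 ppages; refcounts: pp0:2 pp1:1 pp2:2 pp3:1
Op 3: write(P0, v1, 103). refcount(pp3)=1 -> write in place. 4 ppages; refcounts: pp0:2 pp1:1 pp2:2 pp3:1
Op 4: write(P1, v0, 107). refcount(pp0)=2>1 -> COPY to pp4. 5 ppages; refcounts: pp0:1 pp1:1 pp2:2 pp3:1 pp4:1
Op 5: write(P1, v2, 158). refcount(pp2)=2>1 -> COPY to pp5. 6 ppages; refcounts: pp0:1 pp1:1 pp2:1 pp3:1 pp4:1 pp5:1
Op 6: read(P0, v0) -> 18. No state change.
P0: v2 -> pp2 = 26
P1: v2 -> pp5 = 158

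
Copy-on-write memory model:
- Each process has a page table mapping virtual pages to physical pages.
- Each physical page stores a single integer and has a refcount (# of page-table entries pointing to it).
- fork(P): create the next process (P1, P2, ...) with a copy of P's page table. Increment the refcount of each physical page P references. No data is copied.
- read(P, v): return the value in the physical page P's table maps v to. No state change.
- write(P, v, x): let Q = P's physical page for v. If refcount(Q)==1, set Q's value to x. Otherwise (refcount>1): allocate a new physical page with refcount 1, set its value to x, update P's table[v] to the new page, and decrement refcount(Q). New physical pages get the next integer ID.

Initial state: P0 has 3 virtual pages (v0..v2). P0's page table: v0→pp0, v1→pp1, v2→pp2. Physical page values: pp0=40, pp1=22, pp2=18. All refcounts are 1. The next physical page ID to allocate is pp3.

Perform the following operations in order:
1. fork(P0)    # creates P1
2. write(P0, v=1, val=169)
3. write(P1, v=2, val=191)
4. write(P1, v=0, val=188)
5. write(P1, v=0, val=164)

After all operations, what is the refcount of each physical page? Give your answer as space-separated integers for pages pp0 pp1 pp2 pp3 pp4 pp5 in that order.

Answer: 1 1 1 1 1 1

Derivation:
Op 1: fork(P0) -> P1. 3 ppages; refcounts: pp0:2 pp1:2 pp2:2
Op 2: write(P0, v1, 169). refcount(pp1)=2>1 -> COPY to pp3. 4 ppages; refcounts: pp0:2 pp1:1 pp2:2 pp3:1
Op 3: write(P1, v2, 191). refcount(pp2)=2>1 -> COPY to pp4. 5 ppages; refcounts: pp0:2 pp1:1 pp2:1 pp3:1 pp4:1
Op 4: write(P1, v0, 188). refcount(pp0)=2>1 -> COPY to pp5. 6 ppages; refcounts: pp0:1 pp1:1 pp2:1 pp3:1 pp4:1 pp5:1
Op 5: write(P1, v0, 164). refcount(pp5)=1 -> write in place. 6 ppages; refcounts: pp0:1 pp1:1 pp2:1 pp3:1 pp4:1 pp5:1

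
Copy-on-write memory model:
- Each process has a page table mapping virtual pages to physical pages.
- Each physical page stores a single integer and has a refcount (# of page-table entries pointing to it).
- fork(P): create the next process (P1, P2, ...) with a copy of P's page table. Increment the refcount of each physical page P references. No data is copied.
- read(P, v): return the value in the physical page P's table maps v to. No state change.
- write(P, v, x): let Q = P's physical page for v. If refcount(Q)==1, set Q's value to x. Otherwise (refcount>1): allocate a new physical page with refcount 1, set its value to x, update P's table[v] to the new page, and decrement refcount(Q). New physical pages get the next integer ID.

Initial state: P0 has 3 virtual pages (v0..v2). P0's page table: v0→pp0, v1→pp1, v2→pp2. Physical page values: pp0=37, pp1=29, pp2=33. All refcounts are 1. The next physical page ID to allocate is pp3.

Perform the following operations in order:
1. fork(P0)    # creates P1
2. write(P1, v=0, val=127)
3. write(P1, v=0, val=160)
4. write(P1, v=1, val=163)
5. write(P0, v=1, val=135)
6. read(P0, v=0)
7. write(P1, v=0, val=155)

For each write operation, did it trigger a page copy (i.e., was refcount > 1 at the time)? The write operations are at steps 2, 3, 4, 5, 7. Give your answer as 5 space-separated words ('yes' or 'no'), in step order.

Op 1: fork(P0) -> P1. 3 ppages; refcounts: pp0:2 pp1:2 pp2:2
Op 2: write(P1, v0, 127). refcount(pp0)=2>1 -> COPY to pp3. 4 ppages; refcounts: pp0:1 pp1:2 pp2:2 pp3:1
Op 3: write(P1, v0, 160). refcount(pp3)=1 -> write in place. 4 ppages; refcounts: pp0:1 pp1:2 pp2:2 pp3:1
Op 4: write(P1, v1, 163). refcount(pp1)=2>1 -> COPY to pp4. 5 ppages; refcounts: pp0:1 pp1:1 pp2:2 pp3:1 pp4:1
Op 5: write(P0, v1, 135). refcount(pp1)=1 -> write in place. 5 ppages; refcounts: pp0:1 pp1:1 pp2:2 pp3:1 pp4:1
Op 6: read(P0, v0) -> 37. No state change.
Op 7: write(P1, v0, 155). refcount(pp3)=1 -> write in place. 5 ppages; refcounts: pp0:1 pp1:1 pp2:2 pp3:1 pp4:1

yes no yes no no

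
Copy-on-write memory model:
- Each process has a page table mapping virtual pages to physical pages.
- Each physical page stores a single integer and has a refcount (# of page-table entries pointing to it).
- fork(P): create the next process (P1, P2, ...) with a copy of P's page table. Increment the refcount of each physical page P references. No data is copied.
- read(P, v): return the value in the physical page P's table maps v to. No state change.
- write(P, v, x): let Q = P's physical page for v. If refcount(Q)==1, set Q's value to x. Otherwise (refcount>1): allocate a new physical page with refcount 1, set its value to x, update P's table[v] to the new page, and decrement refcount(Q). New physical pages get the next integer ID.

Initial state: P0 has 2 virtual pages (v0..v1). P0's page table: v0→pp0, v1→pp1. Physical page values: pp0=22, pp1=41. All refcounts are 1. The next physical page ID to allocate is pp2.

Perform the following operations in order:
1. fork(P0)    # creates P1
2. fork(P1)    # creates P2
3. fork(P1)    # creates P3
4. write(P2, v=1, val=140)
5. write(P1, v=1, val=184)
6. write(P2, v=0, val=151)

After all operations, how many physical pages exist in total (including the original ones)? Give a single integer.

Answer: 5

Derivation:
Op 1: fork(P0) -> P1. 2 ppages; refcounts: pp0:2 pp1:2
Op 2: fork(P1) -> P2. 2 ppages; refcounts: pp0:3 pp1:3
Op 3: fork(P1) -> P3. 2 ppages; refcounts: pp0:4 pp1:4
Op 4: write(P2, v1, 140). refcount(pp1)=4>1 -> COPY to pp2. 3 ppages; refcounts: pp0:4 pp1:3 pp2:1
Op 5: write(P1, v1, 184). refcount(pp1)=3>1 -> COPY to pp3. 4 ppages; refcounts: pp0:4 pp1:2 pp2:1 pp3:1
Op 6: write(P2, v0, 151). refcount(pp0)=4>1 -> COPY to pp4. 5 ppages; refcounts: pp0:3 pp1:2 pp2:1 pp3:1 pp4:1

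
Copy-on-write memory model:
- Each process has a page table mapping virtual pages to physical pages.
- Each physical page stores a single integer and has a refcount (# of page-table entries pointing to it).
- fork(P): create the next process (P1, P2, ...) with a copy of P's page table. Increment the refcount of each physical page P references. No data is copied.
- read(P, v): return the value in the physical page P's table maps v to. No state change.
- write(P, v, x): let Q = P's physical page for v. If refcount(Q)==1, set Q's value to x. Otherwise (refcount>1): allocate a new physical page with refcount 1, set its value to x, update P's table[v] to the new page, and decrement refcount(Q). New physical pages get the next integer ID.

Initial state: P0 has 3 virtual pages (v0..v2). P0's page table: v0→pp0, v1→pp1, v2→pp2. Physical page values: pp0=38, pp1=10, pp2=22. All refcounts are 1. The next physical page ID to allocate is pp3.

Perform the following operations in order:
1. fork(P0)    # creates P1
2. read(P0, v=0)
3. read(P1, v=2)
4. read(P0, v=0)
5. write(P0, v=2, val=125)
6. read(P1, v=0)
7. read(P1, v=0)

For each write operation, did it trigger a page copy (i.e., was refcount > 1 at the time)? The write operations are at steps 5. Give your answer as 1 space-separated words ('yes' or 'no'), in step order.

Op 1: fork(P0) -> P1. 3 ppages; refcounts: pp0:2 pp1:2 pp2:2
Op 2: read(P0, v0) -> 38. No state change.
Op 3: read(P1, v2) -> 22. No state change.
Op 4: read(P0, v0) -> 38. No state change.
Op 5: write(P0, v2, 125). refcount(pp2)=2>1 -> COPY to pp3. 4 ppages; refcounts: pp0:2 pp1:2 pp2:1 pp3:1
Op 6: read(P1, v0) -> 38. No state change.
Op 7: read(P1, v0) -> 38. No state change.

yes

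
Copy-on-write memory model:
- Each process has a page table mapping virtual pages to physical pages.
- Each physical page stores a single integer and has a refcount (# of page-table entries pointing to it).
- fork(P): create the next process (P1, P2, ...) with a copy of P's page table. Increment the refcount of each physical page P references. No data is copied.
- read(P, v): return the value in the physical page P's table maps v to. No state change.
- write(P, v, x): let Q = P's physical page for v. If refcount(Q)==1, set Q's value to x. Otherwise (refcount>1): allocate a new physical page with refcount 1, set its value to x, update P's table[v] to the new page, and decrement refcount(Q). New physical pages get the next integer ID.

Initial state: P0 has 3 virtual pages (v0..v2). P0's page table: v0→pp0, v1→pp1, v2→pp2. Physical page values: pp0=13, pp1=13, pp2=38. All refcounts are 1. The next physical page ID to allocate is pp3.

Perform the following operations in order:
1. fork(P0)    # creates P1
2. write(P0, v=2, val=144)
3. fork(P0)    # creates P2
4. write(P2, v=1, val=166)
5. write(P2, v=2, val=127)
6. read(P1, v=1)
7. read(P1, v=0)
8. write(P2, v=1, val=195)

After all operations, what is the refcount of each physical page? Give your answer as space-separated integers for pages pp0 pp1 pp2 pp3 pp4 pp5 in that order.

Answer: 3 2 1 1 1 1

Derivation:
Op 1: fork(P0) -> P1. 3 ppages; refcounts: pp0:2 pp1:2 pp2:2
Op 2: write(P0, v2, 144). refcount(pp2)=2>1 -> COPY to pp3. 4 ppages; refcounts: pp0:2 pp1:2 pp2:1 pp3:1
Op 3: fork(P0) -> P2. 4 ppages; refcounts: pp0:3 pp1:3 pp2:1 pp3:2
Op 4: write(P2, v1, 166). refcount(pp1)=3>1 -> COPY to pp4. 5 ppages; refcounts: pp0:3 pp1:2 pp2:1 pp3:2 pp4:1
Op 5: write(P2, v2, 127). refcount(pp3)=2>1 -> COPY to pp5. 6 ppages; refcounts: pp0:3 pp1:2 pp2:1 pp3:1 pp4:1 pp5:1
Op 6: read(P1, v1) -> 13. No state change.
Op 7: read(P1, v0) -> 13. No state change.
Op 8: write(P2, v1, 195). refcount(pp4)=1 -> write in place. 6 ppages; refcounts: pp0:3 pp1:2 pp2:1 pp3:1 pp4:1 pp5:1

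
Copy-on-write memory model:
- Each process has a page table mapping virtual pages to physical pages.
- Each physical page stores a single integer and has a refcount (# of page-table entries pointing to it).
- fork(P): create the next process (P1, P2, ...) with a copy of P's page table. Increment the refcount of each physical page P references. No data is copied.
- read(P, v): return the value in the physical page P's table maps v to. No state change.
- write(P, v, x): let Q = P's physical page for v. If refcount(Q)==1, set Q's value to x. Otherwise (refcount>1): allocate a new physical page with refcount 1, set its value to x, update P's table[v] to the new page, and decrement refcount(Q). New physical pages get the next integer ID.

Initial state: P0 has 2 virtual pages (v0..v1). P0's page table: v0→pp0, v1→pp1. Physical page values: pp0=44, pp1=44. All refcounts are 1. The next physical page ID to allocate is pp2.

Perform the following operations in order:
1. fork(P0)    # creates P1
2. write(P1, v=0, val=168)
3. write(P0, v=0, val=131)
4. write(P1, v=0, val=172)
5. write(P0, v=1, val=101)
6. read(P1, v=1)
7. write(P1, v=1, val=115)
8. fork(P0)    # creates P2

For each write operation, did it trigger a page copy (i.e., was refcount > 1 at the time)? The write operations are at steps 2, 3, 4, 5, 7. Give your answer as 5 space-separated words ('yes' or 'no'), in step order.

Op 1: fork(P0) -> P1. 2 ppages; refcounts: pp0:2 pp1:2
Op 2: write(P1, v0, 168). refcount(pp0)=2>1 -> COPY to pp2. 3 ppages; refcounts: pp0:1 pp1:2 pp2:1
Op 3: write(P0, v0, 131). refcount(pp0)=1 -> write in place. 3 ppages; refcounts: pp0:1 pp1:2 pp2:1
Op 4: write(P1, v0, 172). refcount(pp2)=1 -> write in place. 3 ppages; refcounts: pp0:1 pp1:2 pp2:1
Op 5: write(P0, v1, 101). refcount(pp1)=2>1 -> COPY to pp3. 4 ppages; refcounts: pp0:1 pp1:1 pp2:1 pp3:1
Op 6: read(P1, v1) -> 44. No state change.
Op 7: write(P1, v1, 115). refcount(pp1)=1 -> write in place. 4 ppages; refcounts: pp0:1 pp1:1 pp2:1 pp3:1
Op 8: fork(P0) -> P2. 4 ppages; refcounts: pp0:2 pp1:1 pp2:1 pp3:2

yes no no yes no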